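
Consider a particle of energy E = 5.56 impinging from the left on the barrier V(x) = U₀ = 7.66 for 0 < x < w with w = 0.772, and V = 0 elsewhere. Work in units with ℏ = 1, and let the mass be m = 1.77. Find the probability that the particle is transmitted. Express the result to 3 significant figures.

T = 0.0465

Since E < U₀ the interior solution is evanescent with decay constant κ = √(2m(U₀ − E))/ℏ = 2.727.
κw = 2.105, sinh(κw) = 4.042.
The exact tunnelling result is T⁻¹ = 1 + U₀² sinh²(κw) / [4E(U₀ − E)] = 21.53, so T = 0.0465.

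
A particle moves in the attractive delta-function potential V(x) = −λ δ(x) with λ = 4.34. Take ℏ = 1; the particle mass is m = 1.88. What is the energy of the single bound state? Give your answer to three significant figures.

E = -17.7

The bound state is ψ(x) = √κ e^{−κ|x|}. The derivative jump ψ'(0⁺) − ψ'(0⁻) = −(2mλ/ℏ²)ψ(0) fixes κ = mλ/ℏ² = 8.159.
Then E = −ℏ²κ²/(2m) = −mλ²/(2ℏ²) = -17.71.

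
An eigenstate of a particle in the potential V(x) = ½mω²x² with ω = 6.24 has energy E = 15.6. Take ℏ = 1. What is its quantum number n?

Invert E_n = (n + ½)ℏω: n = E/ℏω − ½ = 2.000, so n = 2.

n = 2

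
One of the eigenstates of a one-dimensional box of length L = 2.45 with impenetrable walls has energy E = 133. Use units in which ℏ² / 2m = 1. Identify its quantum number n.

From E_n = n²π²ℏ²/(2mL²) invert to n = √(2mL²E)/(πℏ).
n = (2.45/π) × √(2 × 0.5 × 133) = 8.994 → n = 9.

n = 9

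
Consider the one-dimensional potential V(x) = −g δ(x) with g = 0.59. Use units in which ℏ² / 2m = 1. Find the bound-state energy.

For x ≠ 0 the bound state is ψ ∝ e^{−κ|x|}; integrating the TISE across the delta gives the cusp condition 2κ = 2mg/ℏ², so κ = 0.2950.
Then E = −ℏ²κ²/(2m) = −mg²/(2ℏ²) = -0.08703.

E = -0.0870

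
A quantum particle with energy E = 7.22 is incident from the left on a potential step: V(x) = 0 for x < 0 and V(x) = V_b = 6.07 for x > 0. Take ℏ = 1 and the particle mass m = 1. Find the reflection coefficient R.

R = 0.184

On each side the TISE gives plane waves with k = √(2m(E − V))/ℏ: k₁ = √(2·1·7.22) = 3.800, k₂ = √(2·1·1.15) = 1.517.
Matching ψ and ψ′ at x = 0 gives r = (k₁ − k₂)/(k₁ + k₂), so R = r² = 0.1845 and T = 1 − R = 0.8155.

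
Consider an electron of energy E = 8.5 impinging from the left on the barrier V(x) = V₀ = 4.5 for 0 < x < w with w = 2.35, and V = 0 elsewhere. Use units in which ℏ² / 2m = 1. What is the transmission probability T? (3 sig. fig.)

T = 0.870

E > V₀: inside the barrier k₂ = √(2m(E − V₀))/ℏ = 2.000, k₂w = 4.700.
T = [1 + V₀² sin²(k₂w) / (4E(E − V₀))]⁻¹ = 1/1.149 = 0.870.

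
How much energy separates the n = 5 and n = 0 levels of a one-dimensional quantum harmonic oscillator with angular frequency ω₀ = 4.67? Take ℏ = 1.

ΔE = 23.4

E_n = ℏω₀(n + ½), so ΔE = (5 − 0) ℏω₀ = 5 × 4.67 = 23.35.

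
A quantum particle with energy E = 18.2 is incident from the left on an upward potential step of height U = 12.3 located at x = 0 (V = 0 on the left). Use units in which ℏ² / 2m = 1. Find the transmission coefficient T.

T = 0.925

On each side the TISE gives plane waves with k = √(2m(E − V))/ℏ: k₁ = √(2·½·18.2) = 4.266, k₂ = √(2·½·5.9) = 2.429.
Continuity of ψ and ψ′ at the step yields the reflection amplitude r = (k₁ − k₂)/(k₁ + k₂) = 0.2744; thus R = |r|² = 0.07530, T = 0.9247.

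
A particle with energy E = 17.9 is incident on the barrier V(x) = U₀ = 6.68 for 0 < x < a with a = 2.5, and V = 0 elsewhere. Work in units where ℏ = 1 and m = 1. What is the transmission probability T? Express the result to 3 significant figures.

T = 0.976

Above the barrier the interior wavenumber is k₂ = √(2m(E − U₀))/ℏ = 4.737, giving phase k₂a = 11.84.
Matching at both interfaces gives T⁻¹ = 1 + U₀² sin²(k₂a) / [4E(E − U₀)] = 1.024, hence T = 0.976.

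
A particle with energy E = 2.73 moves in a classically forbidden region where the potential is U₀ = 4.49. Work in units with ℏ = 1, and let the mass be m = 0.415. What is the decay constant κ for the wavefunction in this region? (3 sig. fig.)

Since E < U₀ the TISE in this region is ψ'' = κ²ψ with κ = √(2m(U₀ − E))/ℏ.
κ = √(2 × 0.415 × 1.76) = 1.209.

κ = 1.21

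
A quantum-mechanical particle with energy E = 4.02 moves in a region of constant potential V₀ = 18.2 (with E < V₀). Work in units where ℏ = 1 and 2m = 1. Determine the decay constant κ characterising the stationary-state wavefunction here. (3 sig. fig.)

Since E < V₀ the TISE in this region is ψ'' = κ²ψ with κ = √(2m(V₀ − E))/ℏ.
κ = √(2 × 0.5 × 14.18) = 3.766.

κ = 3.77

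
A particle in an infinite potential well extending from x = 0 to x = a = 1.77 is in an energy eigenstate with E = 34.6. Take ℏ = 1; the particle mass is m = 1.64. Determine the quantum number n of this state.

n = 6

From E_n = n²π²ℏ²/(2ma²) invert to n = √(2ma²E)/(πℏ).
n = (1.77/π) × √(2 × 1.64 × 34.6) = 6.002 → n = 6.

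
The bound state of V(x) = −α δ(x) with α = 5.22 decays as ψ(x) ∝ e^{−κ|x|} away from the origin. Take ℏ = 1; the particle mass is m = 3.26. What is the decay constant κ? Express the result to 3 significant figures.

Integrate −(ℏ²/2m)ψ'' − αδ(x)ψ = Eψ from −ε to +ε: the ψ'' term gives ψ'(0⁺) − ψ'(0⁻) and the δ term gives −(2mα/ℏ²)ψ(0).
With ψ ∝ e^{−κ|x|} this yields −2κ = −2mα/ℏ², so κ = mα/ℏ² = 17.02.

κ = 17.0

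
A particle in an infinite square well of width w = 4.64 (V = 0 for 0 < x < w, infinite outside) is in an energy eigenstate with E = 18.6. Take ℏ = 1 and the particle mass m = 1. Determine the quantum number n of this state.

n = 9

From E_n = n²π²ℏ²/(2mw²) invert to n = √(2mw²E)/(πℏ).
n = (4.64/π) × √(2 × 1 × 18.6) = 9.008 → n = 9.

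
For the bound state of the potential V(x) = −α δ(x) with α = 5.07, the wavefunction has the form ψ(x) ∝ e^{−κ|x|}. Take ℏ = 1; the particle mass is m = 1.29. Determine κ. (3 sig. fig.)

Integrating the TISE across x = 0 gives the cusp condition ψ'(0⁺) − ψ'(0⁻) = −(2mα/ℏ²)ψ(0).
With ψ ∝ e^{−κ|x|} this yields −2κ = −2mα/ℏ², so κ = mα/ℏ² = 6.540.

κ = 6.54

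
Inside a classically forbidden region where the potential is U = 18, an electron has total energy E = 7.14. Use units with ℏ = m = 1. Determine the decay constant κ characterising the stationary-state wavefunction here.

Since E < U the TISE in this region is ψ'' = κ²ψ with κ = √(2m(U − E))/ℏ.
κ = √(2 × 1 × 10.86) = 4.660.

κ = 4.66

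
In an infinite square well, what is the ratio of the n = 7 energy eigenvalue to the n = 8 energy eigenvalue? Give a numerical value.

Since E_n ∝ n², the ratio is (7/8)² = 0.765625.

0.765625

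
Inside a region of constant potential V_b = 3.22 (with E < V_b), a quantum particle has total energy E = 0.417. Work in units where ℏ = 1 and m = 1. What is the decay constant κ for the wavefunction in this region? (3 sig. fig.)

Since E < V_b the TISE in this region is ψ'' = κ²ψ with κ = √(2m(V_b − E))/ℏ.
κ = √(2 × 1 × 2.803) = 2.368.

κ = 2.37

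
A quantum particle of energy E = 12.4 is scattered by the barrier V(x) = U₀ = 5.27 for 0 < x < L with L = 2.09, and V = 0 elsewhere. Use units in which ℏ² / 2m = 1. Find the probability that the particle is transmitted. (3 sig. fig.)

Above the barrier the interior wavenumber is k₂ = √(2m(E − U₀))/ℏ = 2.670, giving phase k₂L = 5.581.
Matching at both interfaces gives T⁻¹ = 1 + U₀² sin²(k₂L) / [4E(E − U₀)] = 1.033, hence T = 0.968.

T = 0.968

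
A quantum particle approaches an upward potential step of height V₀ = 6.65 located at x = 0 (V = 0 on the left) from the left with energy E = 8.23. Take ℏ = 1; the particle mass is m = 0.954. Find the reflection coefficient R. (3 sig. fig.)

The wavenumbers are k₁ = √(2mE)/ℏ = 3.963 on the left and k₂ = √(2m(E − V₀))/ℏ = 1.736 on the right.
Continuity of ψ and ψ′ at the step yields the reflection amplitude r = (k₁ − k₂)/(k₁ + k₂) = 0.3907; thus R = |r|² = 0.1526, T = 0.8474.

R = 0.153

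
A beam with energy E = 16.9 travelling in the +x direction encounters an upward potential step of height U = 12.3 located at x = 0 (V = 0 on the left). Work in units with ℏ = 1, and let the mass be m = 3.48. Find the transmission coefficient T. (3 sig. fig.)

T = 0.901

On each side the TISE gives plane waves with k = √(2m(E − V))/ℏ: k₁ = √(2·3.48·16.9) = 10.85, k₂ = √(2·3.48·4.6) = 5.658.
Matching ψ and ψ′ at x = 0 gives r = (k₁ − k₂)/(k₁ + k₂), so R = r² = 0.09879 and T = 1 − R = 0.9012.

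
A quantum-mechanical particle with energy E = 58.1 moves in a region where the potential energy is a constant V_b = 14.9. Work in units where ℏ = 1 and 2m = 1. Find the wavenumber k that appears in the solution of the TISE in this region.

With E > V_b the solution is oscillatory, ψ ∝ e^{±ikx} with k = √(2m(E − V_b))/ℏ.
k = √(2 × 0.5 × 43.2) = 6.573.

k = 6.57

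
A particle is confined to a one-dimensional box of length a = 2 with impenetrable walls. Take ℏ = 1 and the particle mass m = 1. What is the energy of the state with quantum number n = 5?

E = 30.8

Requiring ψ(0) = ψ(a) = 0 quantises k = nπ/a, hence E_n = ℏ²k²/2m = n²π²ℏ²/(2ma²).
E_5 = 5² × π² / (2 × 1 × 2²) = 30.84.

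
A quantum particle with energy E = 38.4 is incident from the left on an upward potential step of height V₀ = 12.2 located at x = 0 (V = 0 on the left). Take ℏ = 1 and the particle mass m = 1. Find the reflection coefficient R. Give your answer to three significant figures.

R = 0.00908

The wavenumbers are k₁ = √(2mE)/ℏ = 8.764 on the left and k₂ = √(2m(E − V₀))/ℏ = 7.239 on the right.
Continuity of ψ and ψ′ at the step yields the reflection amplitude r = (k₁ − k₂)/(k₁ + k₂) = 0.09528; thus R = |r|² = 0.009079, T = 0.9909.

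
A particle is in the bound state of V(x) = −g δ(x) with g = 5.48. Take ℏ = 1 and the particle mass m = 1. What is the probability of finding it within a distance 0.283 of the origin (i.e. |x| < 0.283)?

P = 0.955

The normalised bound state is ψ = √κ e^{−κ|x|} with κ = mg/ℏ² = 5.480.
P(|x| < d) = ∫_{−d}^{d} κ e^{−2κ|x|} dx = 1 − e^{−2κd} = 1 − e^{−3.102} = 0.9550.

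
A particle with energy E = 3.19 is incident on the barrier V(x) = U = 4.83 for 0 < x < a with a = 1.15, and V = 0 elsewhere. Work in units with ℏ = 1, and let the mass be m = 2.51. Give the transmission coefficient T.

Since E < U the interior solution is evanescent with decay constant κ = √(2m(U − E))/ℏ = 2.869.
κa = 3.300, sinh(κa) = 13.53.
The exact tunnelling result is T⁻¹ = 1 + U² sinh²(κa) / [4E(U − E)] = 205.2, so T = 0.00487.

T = 0.00487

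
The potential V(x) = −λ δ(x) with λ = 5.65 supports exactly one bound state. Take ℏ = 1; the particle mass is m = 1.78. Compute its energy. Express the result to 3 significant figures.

For x ≠ 0 the bound state is ψ ∝ e^{−κ|x|}; integrating the TISE across the delta gives the cusp condition 2κ = 2mλ/ℏ², so κ = 10.06.
Then E = −ℏ²κ²/(2m) = −mλ²/(2ℏ²) = -28.41.

E = -28.4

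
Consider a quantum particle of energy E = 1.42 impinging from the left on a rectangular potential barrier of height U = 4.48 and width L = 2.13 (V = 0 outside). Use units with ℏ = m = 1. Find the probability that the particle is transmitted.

T = 0.0000918

Since E < U the interior solution is evanescent with decay constant κ = √(2m(U − E))/ℏ = 2.474.
κL = 5.269, sinh(κL) = 97.14.
Matching ψ, ψ′ at both faces gives T = [1 + U² sinh²(κL) / (4E(U − E))]⁻¹ = 1/10900 = 0.0000918.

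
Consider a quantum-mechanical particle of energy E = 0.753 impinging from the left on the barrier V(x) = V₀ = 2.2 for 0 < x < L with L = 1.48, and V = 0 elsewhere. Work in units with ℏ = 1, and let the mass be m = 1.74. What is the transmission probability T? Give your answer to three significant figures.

T = 0.00469

E < V₀: inside the barrier ψ ∝ e^{±κx} with κ = √(2m(V₀ − E))/ℏ = 2.244.
κL = 3.321, sinh(κL) = 13.83.
Matching ψ, ψ′ at both faces gives T = [1 + V₀² sinh²(κL) / (4E(V₀ − E))]⁻¹ = 1/213.3 = 0.00469.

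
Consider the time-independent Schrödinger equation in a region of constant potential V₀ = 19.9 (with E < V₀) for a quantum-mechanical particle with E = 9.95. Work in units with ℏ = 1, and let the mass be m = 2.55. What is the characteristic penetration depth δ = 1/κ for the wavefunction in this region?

δ = 0.140

Since E < V₀ the TISE in this region is ψ'' = κ²ψ with κ = √(2m(V₀ − E))/ℏ.
κ = √(2 × 2.55 × 9.95) = 7.124. The penetration depth is δ = 1/κ = 0.140.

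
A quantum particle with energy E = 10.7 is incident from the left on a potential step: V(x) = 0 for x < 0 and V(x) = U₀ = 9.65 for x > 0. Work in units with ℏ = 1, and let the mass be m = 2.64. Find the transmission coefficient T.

T = 0.727

The wavenumbers are k₁ = √(2mE)/ℏ = 7.516 on the left and k₂ = √(2m(E − U₀))/ℏ = 2.355 on the right.
Matching ψ and ψ′ at x = 0 gives r = (k₁ − k₂)/(k₁ + k₂), so R = r² = 0.2735 and T = 1 − R = 0.7265.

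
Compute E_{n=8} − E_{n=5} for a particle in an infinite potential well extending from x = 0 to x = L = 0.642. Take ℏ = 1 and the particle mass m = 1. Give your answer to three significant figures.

ΔE = 467

E_n = n²π²ℏ²/(2mL²), so ΔE = (8² − 5²) π²ℏ²/(2mL²).
ΔE = 39 × π² / (2 × 1 × 0.642²) = 466.9.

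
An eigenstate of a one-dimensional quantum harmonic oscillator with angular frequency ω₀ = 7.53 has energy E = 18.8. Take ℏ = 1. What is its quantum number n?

n = 2

E_n = ℏω₀(n + ½) ⇒ n = E/(ℏω₀) − ½ = 18.8/7.53 − 0.5 = 1.997 → n = 2.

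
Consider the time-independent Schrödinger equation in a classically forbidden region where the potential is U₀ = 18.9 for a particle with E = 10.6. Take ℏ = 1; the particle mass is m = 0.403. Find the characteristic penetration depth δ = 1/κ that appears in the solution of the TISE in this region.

Since E < U₀ the TISE in this region is ψ'' = κ²ψ with κ = √(2m(U₀ − E))/ℏ.
κ = √(2 × 0.403 × 8.3) = 2.586. The penetration depth is δ = 1/κ = 0.387.

δ = 0.387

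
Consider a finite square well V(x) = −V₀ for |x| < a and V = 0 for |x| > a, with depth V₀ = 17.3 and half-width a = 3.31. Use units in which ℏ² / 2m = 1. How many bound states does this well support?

The dimensionless depth is z₀ = a√(2mV₀)/ℏ = 3.31 × √(17.30) = 13.77.
The even/odd transcendental equations gain one root per π/2 in z₀, giving N = 1 + ⌊2z₀/π⌋ = 1 + ⌊8.765⌋ = 9.

N = 9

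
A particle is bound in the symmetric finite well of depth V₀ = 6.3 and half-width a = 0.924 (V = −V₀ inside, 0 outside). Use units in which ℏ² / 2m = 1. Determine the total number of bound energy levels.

The dimensionless depth is z₀ = a√(2mV₀)/ℏ = 0.924 × √(6.300) = 2.319.
A new bound state (alternating even/odd) appears each time z₀ passes a multiple of π/2, so N = ⌊2z₀/π⌋ + 1 = ⌊1.476⌋ + 1 = 2.

N = 2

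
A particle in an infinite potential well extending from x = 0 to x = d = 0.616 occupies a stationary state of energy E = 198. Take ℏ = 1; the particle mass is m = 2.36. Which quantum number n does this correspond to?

For an infinite well E_n = n²π²ℏ²/(2md²), so n = (d/πℏ)√(2mE).
n = (0.616/π) × √(2 × 2.36 × 198) = 5.994 → n = 6.

n = 6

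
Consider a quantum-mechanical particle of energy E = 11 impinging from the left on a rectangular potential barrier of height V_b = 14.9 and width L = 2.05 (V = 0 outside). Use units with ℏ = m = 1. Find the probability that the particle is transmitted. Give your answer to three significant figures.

E < V_b: inside the barrier ψ ∝ e^{±κx} with κ = √(2m(V_b − E))/ℏ = 2.793.
κL = 5.725, sinh(κL) = 153.3.
The exact tunnelling result is T⁻¹ = 1 + V_b² sinh²(κL) / [4E(V_b − E)] = 30390, so T = 0.0000329.

T = 0.0000329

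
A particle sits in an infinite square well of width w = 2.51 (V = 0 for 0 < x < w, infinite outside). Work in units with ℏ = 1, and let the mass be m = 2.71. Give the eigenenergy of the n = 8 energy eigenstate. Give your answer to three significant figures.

E = 18.5

Requiring ψ(0) = ψ(w) = 0 quantises k = nπ/w, hence E_n = ℏ²k²/2m = n²π²ℏ²/(2mw²).
E_8 = 8² × π² / (2 × 2.71 × 2.51²) = 18.50.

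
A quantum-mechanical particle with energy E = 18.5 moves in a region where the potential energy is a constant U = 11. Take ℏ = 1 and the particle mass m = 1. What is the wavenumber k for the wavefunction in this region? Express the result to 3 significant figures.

k = 3.87

With E > U the solution is oscillatory, ψ ∝ e^{±ikx} with k = √(2m(E − U))/ℏ.
k = √(2 × 1 × 7.5) = 3.873.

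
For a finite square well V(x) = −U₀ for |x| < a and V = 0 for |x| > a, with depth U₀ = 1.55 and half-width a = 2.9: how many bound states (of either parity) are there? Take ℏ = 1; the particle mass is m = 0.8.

The dimensionless depth is z₀ = a√(2mU₀)/ℏ = 2.9 × √(2.480) = 4.567.
The even/odd transcendental equations gain one root per π/2 in z₀, giving N = 1 + ⌊2z₀/π⌋ = 1 + ⌊2.907⌋ = 3.

N = 3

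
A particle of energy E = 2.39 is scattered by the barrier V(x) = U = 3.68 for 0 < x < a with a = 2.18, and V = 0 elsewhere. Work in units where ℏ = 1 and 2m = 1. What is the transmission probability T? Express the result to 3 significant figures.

T = 0.0255

E < U: inside the barrier ψ ∝ e^{±κx} with κ = √(2m(U − E))/ℏ = 1.136.
κa = 2.476, sinh(κa) = 5.905.
The exact tunnelling result is T⁻¹ = 1 + U² sinh²(κa) / [4E(U − E)] = 39.29, so T = 0.0255.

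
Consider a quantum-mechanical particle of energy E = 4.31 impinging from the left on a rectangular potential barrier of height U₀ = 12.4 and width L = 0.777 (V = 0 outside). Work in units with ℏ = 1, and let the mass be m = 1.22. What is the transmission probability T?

T = 0.00363

E < U₀: inside the barrier ψ ∝ e^{±κx} with κ = √(2m(U₀ − E))/ℏ = 4.443.
κL = 3.452, sinh(κL) = 15.77.
Matching ψ, ψ′ at both faces gives T = [1 + U₀² sinh²(κL) / (4E(U₀ − E))]⁻¹ = 1/275.1 = 0.00363.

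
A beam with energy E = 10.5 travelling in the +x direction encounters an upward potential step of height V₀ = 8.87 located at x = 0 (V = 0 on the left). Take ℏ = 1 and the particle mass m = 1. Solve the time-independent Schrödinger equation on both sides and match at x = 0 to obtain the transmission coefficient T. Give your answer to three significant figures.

T = 0.811

The wavenumbers are k₁ = √(2mE)/ℏ = 4.583 on the left and k₂ = √(2m(E − V₀))/ℏ = 1.806 on the right.
Matching ψ and ψ′ at x = 0 gives r = (k₁ − k₂)/(k₁ + k₂), so R = r² = 0.1890 and T = 1 − R = 0.8110.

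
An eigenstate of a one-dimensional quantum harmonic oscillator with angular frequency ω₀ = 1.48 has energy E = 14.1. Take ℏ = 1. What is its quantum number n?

E_n = ℏω₀(n + ½) ⇒ n = E/(ℏω₀) − ½ = 14.1/1.48 − 0.5 = 9.027 → n = 9.

n = 9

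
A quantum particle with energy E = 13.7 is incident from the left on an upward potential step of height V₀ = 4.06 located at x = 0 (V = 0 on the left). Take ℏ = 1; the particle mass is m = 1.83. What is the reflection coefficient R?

The wavenumbers are k₁ = √(2mE)/ℏ = 7.081 on the left and k₂ = √(2m(E − V₀))/ℏ = 5.940 on the right.
Continuity of ψ and ψ′ at the step yields the reflection amplitude r = (k₁ − k₂)/(k₁ + k₂) = 0.08764; thus R = |r|² = 0.007681, T = 0.9923.

R = 0.00768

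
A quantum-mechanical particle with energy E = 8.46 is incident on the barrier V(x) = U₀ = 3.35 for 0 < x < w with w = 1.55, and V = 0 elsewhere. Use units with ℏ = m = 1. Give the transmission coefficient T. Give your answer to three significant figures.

E > U₀: inside the barrier k₂ = √(2m(E − U₀))/ℏ = 3.197, k₂w = 4.955.
Matching at both interfaces gives T⁻¹ = 1 + U₀² sin²(k₂w) / [4E(E − U₀)] = 1.061, hence T = 0.942.

T = 0.942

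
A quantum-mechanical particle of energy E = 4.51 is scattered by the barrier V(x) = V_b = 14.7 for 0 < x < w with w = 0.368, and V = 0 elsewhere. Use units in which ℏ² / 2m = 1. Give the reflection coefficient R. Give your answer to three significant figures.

R = 0.716

E < V_b: inside the barrier ψ ∝ e^{±κx} with κ = √(2m(V_b − E))/ℏ = 3.192.
κw = 1.175, sinh(κw) = 1.464.
The exact tunnelling result is T⁻¹ = 1 + V_b² sinh²(κw) / [4E(V_b − E)] = 3.520, so T = 0.284.
R = 1 − T = 0.716.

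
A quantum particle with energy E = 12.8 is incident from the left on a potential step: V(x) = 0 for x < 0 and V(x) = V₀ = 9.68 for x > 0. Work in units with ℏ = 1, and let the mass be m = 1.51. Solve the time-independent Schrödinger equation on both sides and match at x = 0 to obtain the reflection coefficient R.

R = 0.115

On each side the TISE gives plane waves with k = √(2m(E − V))/ℏ: k₁ = √(2·1.51·12.8) = 6.217, k₂ = √(2·1.51·3.12) = 3.070.
Matching ψ and ψ′ at x = 0 gives r = (k₁ − k₂)/(k₁ + k₂), so R = r² = 0.1149 and T = 1 − R = 0.8851.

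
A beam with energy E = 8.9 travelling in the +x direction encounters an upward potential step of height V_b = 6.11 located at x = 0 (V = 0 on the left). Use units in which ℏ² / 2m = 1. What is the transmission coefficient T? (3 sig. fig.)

T = 0.920

On each side the TISE gives plane waves with k = √(2m(E − V))/ℏ: k₁ = √(2·½·8.9) = 2.983, k₂ = √(2·½·2.79) = 1.670.
Matching ψ and ψ′ at x = 0 gives r = (k₁ − k₂)/(k₁ + k₂), so R = r² = 0.07960 and T = 1 − R = 0.9204.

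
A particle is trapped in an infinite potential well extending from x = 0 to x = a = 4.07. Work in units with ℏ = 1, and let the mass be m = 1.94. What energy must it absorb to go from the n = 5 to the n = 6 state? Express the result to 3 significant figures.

E_n = n²π²ℏ²/(2ma²), so ΔE = (6² − 5²) π²ℏ²/(2ma²).
ΔE = 11 × π² / (2 × 1.94 × 4.07²) = 1.689.

ΔE = 1.69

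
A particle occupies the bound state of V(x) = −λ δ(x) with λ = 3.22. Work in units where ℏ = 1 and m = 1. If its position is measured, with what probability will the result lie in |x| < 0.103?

P = 0.485

The normalised bound state is ψ = √κ e^{−κ|x|} with κ = mλ/ℏ² = 3.220.
P(|x| < d) = ∫_{−d}^{d} κ e^{−2κ|x|} dx = 1 − e^{−2κd} = 1 − e^{−0.6633} = 0.4849.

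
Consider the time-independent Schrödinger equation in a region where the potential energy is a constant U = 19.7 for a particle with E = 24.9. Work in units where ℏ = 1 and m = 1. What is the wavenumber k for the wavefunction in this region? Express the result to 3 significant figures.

k = 3.22

With E > U the solution is oscillatory, ψ ∝ e^{±ikx} with k = √(2m(E − U))/ℏ.
k = √(2 × 1 × 5.2) = 3.225.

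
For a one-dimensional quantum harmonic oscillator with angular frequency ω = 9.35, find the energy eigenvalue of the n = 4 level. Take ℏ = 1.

E = 42.1

Using E_n = (n + ½)ℏω: E_4 = 4.5 × 9.35 = 42.08.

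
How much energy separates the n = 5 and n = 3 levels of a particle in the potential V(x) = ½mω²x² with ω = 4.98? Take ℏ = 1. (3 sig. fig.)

ΔE = 9.96

E_n = ℏω(n + ½), so ΔE = (5 − 3) ℏω = 2 × 4.98 = 9.960.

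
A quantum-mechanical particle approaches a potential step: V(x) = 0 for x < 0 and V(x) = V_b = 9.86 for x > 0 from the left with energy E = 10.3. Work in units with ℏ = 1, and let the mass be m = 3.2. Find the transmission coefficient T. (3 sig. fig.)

T = 0.568

The wavenumbers are k₁ = √(2mE)/ℏ = 8.119 on the left and k₂ = √(2m(E − V_b))/ℏ = 1.678 on the right.
Continuity of ψ and ψ′ at the step yields the reflection amplitude r = (k₁ − k₂)/(k₁ + k₂) = 0.6574; thus R = |r|² = 0.4322, T = 0.5678.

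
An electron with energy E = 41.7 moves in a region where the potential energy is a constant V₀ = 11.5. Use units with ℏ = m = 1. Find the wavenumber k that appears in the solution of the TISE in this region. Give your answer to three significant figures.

k = 7.77

With E > V₀ the solution is oscillatory, ψ ∝ e^{±ikx} with k = √(2m(E − V₀))/ℏ.
k = √(2 × 1 × 30.2) = 7.772.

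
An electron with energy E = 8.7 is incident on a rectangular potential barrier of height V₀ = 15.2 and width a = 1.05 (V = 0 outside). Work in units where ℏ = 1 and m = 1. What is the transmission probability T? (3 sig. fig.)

T = 0.00201

E < V₀: inside the barrier ψ ∝ e^{±κx} with κ = √(2m(V₀ − E))/ℏ = 3.606.
κa = 3.786, sinh(κa) = 22.02.
The exact tunnelling result is T⁻¹ = 1 + V₀² sinh²(κa) / [4E(V₀ − E)] = 496.5, so T = 0.00201.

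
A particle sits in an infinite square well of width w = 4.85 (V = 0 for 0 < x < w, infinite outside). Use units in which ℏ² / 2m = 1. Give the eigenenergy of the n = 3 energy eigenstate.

E = 3.78

Requiring ψ(0) = ψ(w) = 0 quantises k = nπ/w, hence E_n = ℏ²k²/2m = n²π²ℏ²/(2mw²).
E_3 = 3² × π² / (2 × 0.5 × 4.85²) = 3.776.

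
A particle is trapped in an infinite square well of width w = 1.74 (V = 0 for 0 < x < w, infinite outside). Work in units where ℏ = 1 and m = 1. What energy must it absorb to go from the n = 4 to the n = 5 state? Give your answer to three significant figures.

ΔE = 14.7

E_n = n²π²ℏ²/(2mw²), so ΔE = (5² − 4²) π²ℏ²/(2mw²).
ΔE = 9 × π² / (2 × 1 × 1.74²) = 14.67.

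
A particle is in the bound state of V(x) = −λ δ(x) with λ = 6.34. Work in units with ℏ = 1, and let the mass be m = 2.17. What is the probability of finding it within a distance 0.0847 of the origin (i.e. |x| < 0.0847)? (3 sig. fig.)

P = 0.903

The normalised bound state is ψ = √κ e^{−κ|x|} with κ = mλ/ℏ² = 13.76.
P(|x| < d) = ∫_{−d}^{d} κ e^{−2κ|x|} dx = 1 − e^{−2κd} = 1 − e^{−2.331} = 0.9028.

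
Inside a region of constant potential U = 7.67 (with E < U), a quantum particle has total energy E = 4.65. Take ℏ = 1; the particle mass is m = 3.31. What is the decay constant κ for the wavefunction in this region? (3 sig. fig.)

Since E < U the TISE in this region is ψ'' = κ²ψ with κ = √(2m(U − E))/ℏ.
κ = √(2 × 3.31 × 3.02) = 4.471.

κ = 4.47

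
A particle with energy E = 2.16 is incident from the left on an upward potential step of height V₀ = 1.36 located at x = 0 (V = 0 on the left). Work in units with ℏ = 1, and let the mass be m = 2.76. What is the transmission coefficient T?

T = 0.941

The wavenumbers are k₁ = √(2mE)/ℏ = 3.453 on the left and k₂ = √(2m(E − V₀))/ℏ = 2.101 on the right.
Continuity of ψ and ψ′ at the step yields the reflection amplitude r = (k₁ − k₂)/(k₁ + k₂) = 0.2433; thus R = |r|² = 0.05921, T = 0.9408.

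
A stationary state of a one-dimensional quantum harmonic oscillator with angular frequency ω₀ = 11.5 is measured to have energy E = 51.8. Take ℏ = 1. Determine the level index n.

n = 4

Invert E_n = (n + ½)ℏω₀: n = E/ℏω₀ − ½ = 4.004, so n = 4.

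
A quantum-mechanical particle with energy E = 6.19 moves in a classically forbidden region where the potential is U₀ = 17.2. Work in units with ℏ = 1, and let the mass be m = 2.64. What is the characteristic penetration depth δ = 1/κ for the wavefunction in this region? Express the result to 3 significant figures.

δ = 0.131

Since E < U₀ the TISE in this region is ψ'' = κ²ψ with κ = √(2m(U₀ − E))/ℏ.
κ = √(2 × 2.64 × 11.01) = 7.624. The penetration depth is δ = 1/κ = 0.131.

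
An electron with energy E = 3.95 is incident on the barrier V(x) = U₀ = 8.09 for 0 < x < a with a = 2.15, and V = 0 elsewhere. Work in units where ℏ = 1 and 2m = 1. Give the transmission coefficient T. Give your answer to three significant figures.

E < U₀: inside the barrier ψ ∝ e^{±κx} with κ = √(2m(U₀ − E))/ℏ = 2.035.
κa = 4.375, sinh(κa) = 39.70.
Matching ψ, ψ′ at both faces gives T = [1 + U₀² sinh²(κa) / (4E(U₀ − E))]⁻¹ = 1/1578 = 0.000634.

T = 0.000634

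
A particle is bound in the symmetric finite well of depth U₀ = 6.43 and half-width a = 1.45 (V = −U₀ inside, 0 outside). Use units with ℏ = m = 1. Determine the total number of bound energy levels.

N = 4

Define the well-strength parameter z₀ = (a/ℏ)√(2mU₀) = 1.45 × √(2·1·6.43) = 5.200.
A new bound state (alternating even/odd) appears each time z₀ passes a multiple of π/2, so N = ⌊2z₀/π⌋ + 1 = ⌊3.310⌋ + 1 = 4.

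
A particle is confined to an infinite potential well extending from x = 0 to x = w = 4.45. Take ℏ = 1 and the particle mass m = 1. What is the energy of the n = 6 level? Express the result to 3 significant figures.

The infinite-well eigenfunctions ψ_n = √(2/w) sin(nπx/w) vanish at both walls, giving E_n = n²π²ℏ²/(2mw²).
E_6 = 6² × π² / (2 × 1 × 4.45²) = 8.971.

E = 8.97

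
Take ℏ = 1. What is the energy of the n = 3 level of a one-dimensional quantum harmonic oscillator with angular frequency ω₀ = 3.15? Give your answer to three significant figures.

The oscillator eigenvalues are E_n = ℏω₀(n + ½), so E_3 = 3.15 × 3.5 = 11.03.

E = 11.0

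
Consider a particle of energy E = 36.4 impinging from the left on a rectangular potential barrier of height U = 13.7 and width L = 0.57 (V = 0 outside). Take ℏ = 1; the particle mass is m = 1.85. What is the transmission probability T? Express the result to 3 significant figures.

Above the barrier the interior wavenumber is k₂ = √(2m(E − U))/ℏ = 9.165, giving phase k₂L = 5.224.
Matching at both interfaces gives T⁻¹ = 1 + U² sin²(k₂L) / [4E(E − U)] = 1.043, hence T = 0.959.

T = 0.959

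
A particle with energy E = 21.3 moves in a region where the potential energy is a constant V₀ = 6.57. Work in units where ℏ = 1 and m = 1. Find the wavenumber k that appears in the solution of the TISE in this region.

With E > V₀ the solution is oscillatory, ψ ∝ e^{±ikx} with k = √(2m(E − V₀))/ℏ.
k = √(2 × 1 × 14.73) = 5.428.

k = 5.43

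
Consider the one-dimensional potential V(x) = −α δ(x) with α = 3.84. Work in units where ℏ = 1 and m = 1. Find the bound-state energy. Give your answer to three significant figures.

E = -7.37

The bound state is ψ(x) = √κ e^{−κ|x|}. The derivative jump ψ'(0⁺) − ψ'(0⁻) = −(2mα/ℏ²)ψ(0) fixes κ = mα/ℏ² = 3.840.
Then E = −ℏ²κ²/(2m) = −mα²/(2ℏ²) = -7.373.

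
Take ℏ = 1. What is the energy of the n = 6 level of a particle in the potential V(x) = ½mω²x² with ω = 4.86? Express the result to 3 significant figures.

E = 31.6

Using E_n = (n + ½)ℏω: E_6 = 6.5 × 4.86 = 31.59.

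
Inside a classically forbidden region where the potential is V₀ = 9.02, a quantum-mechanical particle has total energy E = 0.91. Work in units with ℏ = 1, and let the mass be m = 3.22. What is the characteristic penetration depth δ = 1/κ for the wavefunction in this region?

Since E < V₀ the TISE in this region is ψ'' = κ²ψ with κ = √(2m(V₀ − E))/ℏ.
κ = √(2 × 3.22 × 8.11) = 7.227. The penetration depth is δ = 1/κ = 0.138.

δ = 0.138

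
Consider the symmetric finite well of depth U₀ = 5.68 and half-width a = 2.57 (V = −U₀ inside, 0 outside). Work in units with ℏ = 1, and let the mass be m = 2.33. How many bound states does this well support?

The dimensionless depth is z₀ = a√(2mU₀)/ℏ = 2.57 × √(26.47) = 13.22.
The even/odd transcendental equations gain one root per π/2 in z₀, giving N = 1 + ⌊2z₀/π⌋ = 1 + ⌊8.417⌋ = 9.

N = 9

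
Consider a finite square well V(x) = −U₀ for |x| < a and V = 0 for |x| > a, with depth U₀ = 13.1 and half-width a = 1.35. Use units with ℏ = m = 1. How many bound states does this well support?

N = 5

The dimensionless depth is z₀ = a√(2mU₀)/ℏ = 1.35 × √(26.20) = 6.910.
A new bound state (alternating even/odd) appears each time z₀ passes a multiple of π/2, so N = ⌊2z₀/π⌋ + 1 = ⌊4.399⌋ + 1 = 5.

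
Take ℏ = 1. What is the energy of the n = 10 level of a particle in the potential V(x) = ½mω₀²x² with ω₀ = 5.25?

Using E_n = (n + ½)ℏω₀: E_10 = 10.5 × 5.25 = 55.13.

E = 55.1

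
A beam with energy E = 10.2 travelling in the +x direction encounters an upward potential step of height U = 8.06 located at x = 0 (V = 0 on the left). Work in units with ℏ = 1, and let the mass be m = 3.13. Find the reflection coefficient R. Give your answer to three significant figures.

R = 0.138

The wavenumbers are k₁ = √(2mE)/ℏ = 7.991 on the left and k₂ = √(2m(E − U))/ℏ = 3.660 on the right.
Continuity of ψ and ψ′ at the step yields the reflection amplitude r = (k₁ − k₂)/(k₁ + k₂) = 0.3717; thus R = |r|² = 0.1382, T = 0.8618.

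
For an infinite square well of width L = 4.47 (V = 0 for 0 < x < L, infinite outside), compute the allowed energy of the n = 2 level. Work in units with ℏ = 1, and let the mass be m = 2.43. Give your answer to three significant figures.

Requiring ψ(0) = ψ(L) = 0 quantises k = nπ/L, hence E_n = ℏ²k²/2m = n²π²ℏ²/(2mL²).
E_2 = 2² × π² / (2 × 2.43 × 4.47²) = 0.4065.

E = 0.407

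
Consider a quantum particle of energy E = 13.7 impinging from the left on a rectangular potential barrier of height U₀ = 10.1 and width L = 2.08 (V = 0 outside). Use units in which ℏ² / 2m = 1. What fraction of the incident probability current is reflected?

Above the barrier the interior wavenumber is k₂ = √(2m(E − U₀))/ℏ = 1.897, giving phase k₂L = 3.947.
Matching at both interfaces gives T⁻¹ = 1 + U₀² sin²(k₂L) / [4E(E − U₀)] = 1.269, hence T = 0.788.
R = 1 − T = 0.212.

R = 0.212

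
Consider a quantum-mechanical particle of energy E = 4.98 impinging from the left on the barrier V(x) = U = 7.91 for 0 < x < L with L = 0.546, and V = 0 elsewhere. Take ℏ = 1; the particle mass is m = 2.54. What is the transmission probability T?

E < U: inside the barrier ψ ∝ e^{±κx} with κ = √(2m(U − E))/ℏ = 3.858.
κL = 2.106, sinh(κL) = 4.049.
Matching ψ, ψ′ at both faces gives T = [1 + U² sinh²(κL) / (4E(U − E))]⁻¹ = 1/18.57 = 0.0538.

T = 0.0538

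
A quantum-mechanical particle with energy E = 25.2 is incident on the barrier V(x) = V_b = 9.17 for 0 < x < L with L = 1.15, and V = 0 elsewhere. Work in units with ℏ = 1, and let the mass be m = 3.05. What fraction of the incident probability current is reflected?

Above the barrier the interior wavenumber is k₂ = √(2m(E − V_b))/ℏ = 9.889, giving phase k₂L = 11.37.
Matching at both interfaces gives T⁻¹ = 1 + V_b² sin²(k₂L) / [4E(E − V_b)] = 1.045, hence T = 0.957.
R = 1 − T = 0.0431.

R = 0.0431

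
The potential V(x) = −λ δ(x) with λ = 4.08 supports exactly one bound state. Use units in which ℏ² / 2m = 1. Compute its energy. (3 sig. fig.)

E = -4.16

For x ≠ 0 the bound state is ψ ∝ e^{−κ|x|}; integrating the TISE across the delta gives the cusp condition 2κ = 2mλ/ℏ², so κ = 2.040.
Then E = −ℏ²κ²/(2m) = −mλ²/(2ℏ²) = -4.162.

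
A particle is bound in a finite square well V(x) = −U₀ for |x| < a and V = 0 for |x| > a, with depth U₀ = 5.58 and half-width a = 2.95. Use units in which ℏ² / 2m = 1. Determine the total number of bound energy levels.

N = 5

The dimensionless depth is z₀ = a√(2mU₀)/ℏ = 2.95 × √(5.580) = 6.968.
A new bound state (alternating even/odd) appears each time z₀ passes a multiple of π/2, so N = ⌊2z₀/π⌋ + 1 = ⌊4.436⌋ + 1 = 5.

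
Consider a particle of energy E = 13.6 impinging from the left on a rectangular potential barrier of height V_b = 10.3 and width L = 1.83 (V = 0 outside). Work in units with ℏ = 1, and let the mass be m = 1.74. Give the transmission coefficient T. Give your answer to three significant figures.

Above the barrier the interior wavenumber is k₂ = √(2m(E − V_b))/ℏ = 3.389, giving phase k₂L = 6.202.
Matching at both interfaces gives T⁻¹ = 1 + V_b² sin²(k₂L) / [4E(E − V_b)] = 1.004, hence T = 0.996.

T = 0.996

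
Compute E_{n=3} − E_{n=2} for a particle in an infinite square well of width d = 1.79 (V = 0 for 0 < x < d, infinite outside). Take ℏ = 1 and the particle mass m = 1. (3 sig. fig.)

E_n = n²π²ℏ²/(2md²), so ΔE = (3² − 2²) π²ℏ²/(2md²).
ΔE = 5 × π² / (2 × 1 × 1.79²) = 7.701.

ΔE = 7.70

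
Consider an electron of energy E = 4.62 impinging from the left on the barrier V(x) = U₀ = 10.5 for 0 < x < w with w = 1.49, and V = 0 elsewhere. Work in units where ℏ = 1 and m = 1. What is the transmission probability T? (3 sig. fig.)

E < U₀: inside the barrier ψ ∝ e^{±κx} with κ = √(2m(U₀ − E))/ℏ = 3.429.
κw = 5.110, sinh(κw) = 82.80.
Matching ψ, ψ′ at both faces gives T = [1 + U₀² sinh²(κw) / (4E(U₀ − E))]⁻¹ = 1/6957 = 0.000144.

T = 0.000144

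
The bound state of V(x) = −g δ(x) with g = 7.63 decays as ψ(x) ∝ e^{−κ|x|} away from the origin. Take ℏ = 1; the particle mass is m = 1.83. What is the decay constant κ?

Integrate −(ℏ²/2m)ψ'' − gδ(x)ψ = Eψ from −ε to +ε: the ψ'' term gives ψ'(0⁺) − ψ'(0⁻) and the δ term gives −(2mg/ℏ²)ψ(0).
With ψ ∝ e^{−κ|x|} this yields −2κ = −2mg/ℏ², so κ = mg/ℏ² = 13.96.

κ = 14.0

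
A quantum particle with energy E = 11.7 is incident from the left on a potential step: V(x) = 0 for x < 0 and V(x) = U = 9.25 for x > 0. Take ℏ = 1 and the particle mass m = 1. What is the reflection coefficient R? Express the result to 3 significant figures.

R = 0.138

The wavenumbers are k₁ = √(2mE)/ℏ = 4.837 on the left and k₂ = √(2m(E − U))/ℏ = 2.214 on the right.
Matching ψ and ψ′ at x = 0 gives r = (k₁ − k₂)/(k₁ + k₂), so R = r² = 0.1385 and T = 1 − R = 0.8615.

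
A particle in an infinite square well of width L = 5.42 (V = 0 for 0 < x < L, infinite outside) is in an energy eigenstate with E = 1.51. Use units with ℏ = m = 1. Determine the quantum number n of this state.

n = 3

For an infinite well E_n = n²π²ℏ²/(2mL²), so n = (L/πℏ)√(2mE).
n = (5.42/π) × √(2 × 1 × 1.51) = 2.998 → n = 3.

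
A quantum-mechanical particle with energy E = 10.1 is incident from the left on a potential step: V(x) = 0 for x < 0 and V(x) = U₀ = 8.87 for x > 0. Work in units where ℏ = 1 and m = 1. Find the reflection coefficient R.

R = 0.233

The wavenumbers are k₁ = √(2mE)/ℏ = 4.494 on the left and k₂ = √(2m(E − U₀))/ℏ = 1.568 on the right.
Matching ψ and ψ′ at x = 0 gives r = (k₁ − k₂)/(k₁ + k₂), so R = r² = 0.2329 and T = 1 − R = 0.7671.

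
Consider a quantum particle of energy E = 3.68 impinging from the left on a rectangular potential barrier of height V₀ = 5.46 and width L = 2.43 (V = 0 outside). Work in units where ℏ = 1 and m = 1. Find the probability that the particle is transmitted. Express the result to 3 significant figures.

E < V₀: inside the barrier ψ ∝ e^{±κx} with κ = √(2m(V₀ − E))/ℏ = 1.887.
κL = 4.585, sinh(κL) = 48.99.
The exact tunnelling result is T⁻¹ = 1 + V₀² sinh²(κL) / [4E(V₀ − E)] = 2732, so T = 0.000366.

T = 0.000366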